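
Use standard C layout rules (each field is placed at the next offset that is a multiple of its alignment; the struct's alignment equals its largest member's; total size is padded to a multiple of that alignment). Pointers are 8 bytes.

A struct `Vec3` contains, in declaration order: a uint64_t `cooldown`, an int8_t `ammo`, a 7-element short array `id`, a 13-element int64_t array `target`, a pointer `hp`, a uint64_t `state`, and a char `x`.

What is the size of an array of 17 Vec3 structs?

0..8  cooldown  (8B, 8-aligned)
8..9  ammo  (1B, 1-aligned)
9..10  -- padding (1B)
10..24  id  (14B, 2-aligned)
24..128  target  (104B, 8-aligned)
128..136  hp  (8B, 8-aligned)
136..144  state  (8B, 8-aligned)
144..145  x  (1B, 1-aligned)
145..152  -- tail padding (7B)
sizeof = 152, alignof = 8
array of 17: 17 × 152 = 2584

2584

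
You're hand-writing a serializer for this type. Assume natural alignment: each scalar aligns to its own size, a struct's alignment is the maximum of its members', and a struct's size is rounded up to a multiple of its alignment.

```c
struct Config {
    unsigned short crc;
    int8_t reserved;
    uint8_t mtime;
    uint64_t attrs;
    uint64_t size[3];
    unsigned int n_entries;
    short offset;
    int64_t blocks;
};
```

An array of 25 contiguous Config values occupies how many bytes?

1400

crc at 0 (size 2, align 2) → ends 2
reserved at 2 (size 1, align 1) → ends 3
mtime at 3 (size 1, align 1) → ends 4
pad 4 to align 8 for attrs
attrs at 8 (size 8, align 8) → ends 16
size at 16 (size 24, align 8) → ends 40
n_entries at 40 (size 4, align 4) → ends 44
offset at 44 (size 2, align 2) → ends 46
pad 2 to align 8 for blocks
blocks at 48 (size 8, align 8) → ends 56
total 56 bytes, alignment 8
array of 25: 25 × 56 = 1400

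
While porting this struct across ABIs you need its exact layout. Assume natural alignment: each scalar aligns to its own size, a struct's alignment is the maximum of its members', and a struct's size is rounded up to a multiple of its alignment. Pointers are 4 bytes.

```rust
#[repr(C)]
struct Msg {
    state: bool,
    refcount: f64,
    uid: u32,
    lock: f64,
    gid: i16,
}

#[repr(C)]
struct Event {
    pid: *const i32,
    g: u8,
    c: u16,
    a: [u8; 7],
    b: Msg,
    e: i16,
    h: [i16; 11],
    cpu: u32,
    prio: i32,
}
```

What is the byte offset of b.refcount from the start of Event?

24

Msg: state at 0 (size 1, align 1) → ends 1; pad 7 to align 8 for refcount; refcount at 8 (size 8, align 8) → ends 16; uid at 16 (size 4, align 4) → ends 20; pad 4 to align 8 for lock; lock at 24 (size 8, align 8) → ends 32; gid at 32 (size 2, align 2) → ends 34; tail pad 6 to reach multiple of 8; total 40 bytes, alignment 8
pid at 0 (size 4, align 4) → ends 4
g at 4 (size 1, align 1) → ends 5
pad 1 to align 2 for c
c at 6 (size 2, align 2) → ends 8
a at 8 (size 7, align 1) → ends 15
pad 1 to align 8 for b
b at 16 (size 40, align 8) → ends 56
within Msg: refcount at 8
16 + 8 = 24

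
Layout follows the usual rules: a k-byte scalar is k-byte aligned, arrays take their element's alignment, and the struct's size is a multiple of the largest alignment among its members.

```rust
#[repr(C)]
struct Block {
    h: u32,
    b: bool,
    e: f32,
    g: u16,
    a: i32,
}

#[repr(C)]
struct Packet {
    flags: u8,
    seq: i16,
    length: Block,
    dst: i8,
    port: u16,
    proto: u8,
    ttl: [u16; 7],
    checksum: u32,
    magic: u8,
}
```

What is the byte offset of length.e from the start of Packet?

Block: h at 0 (size 4, align 4) → ends 4; b at 4 (size 1, align 1) → ends 5; pad 3 to align 4 for e; e at 8 (size 4, align 4) → ends 12; g at 12 (size 2, align 2) → ends 14; pad 2 to align 4 for a; a at 16 (size 4, align 4) → ends 20; total 20 bytes, alignment 4
flags at 0 (size 1, align 1) → ends 1
pad 1 to align 2 for seq
seq at 2 (size 2, align 2) → ends 4
length at 4 (size 20, align 4) → ends 24
within Block: e at 8
4 + 8 = 12

12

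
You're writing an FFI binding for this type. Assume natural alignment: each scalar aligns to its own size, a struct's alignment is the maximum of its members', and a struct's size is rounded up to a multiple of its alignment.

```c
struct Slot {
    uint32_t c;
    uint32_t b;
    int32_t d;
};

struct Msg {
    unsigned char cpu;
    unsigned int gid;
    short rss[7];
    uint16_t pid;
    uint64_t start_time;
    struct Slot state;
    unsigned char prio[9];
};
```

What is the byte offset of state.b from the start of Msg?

Slot: c at 0 (size 4, align 4) → ends 4; b at 4 (size 4, align 4) → ends 8; d at 8 (size 4, align 4) → ends 12; total 12 bytes, alignment 4
cpu at 0 (size 1, align 1) → ends 1
pad 3 to align 4 for gid
gid at 4 (size 4, align 4) → ends 8
rss at 8 (size 14, align 2) → ends 22
pid at 22 (size 2, align 2) → ends 24
start_time at 24 (size 8, align 8) → ends 32
state at 32 (size 12, align 4) → ends 44
within Slot: b at 4
32 + 4 = 36

36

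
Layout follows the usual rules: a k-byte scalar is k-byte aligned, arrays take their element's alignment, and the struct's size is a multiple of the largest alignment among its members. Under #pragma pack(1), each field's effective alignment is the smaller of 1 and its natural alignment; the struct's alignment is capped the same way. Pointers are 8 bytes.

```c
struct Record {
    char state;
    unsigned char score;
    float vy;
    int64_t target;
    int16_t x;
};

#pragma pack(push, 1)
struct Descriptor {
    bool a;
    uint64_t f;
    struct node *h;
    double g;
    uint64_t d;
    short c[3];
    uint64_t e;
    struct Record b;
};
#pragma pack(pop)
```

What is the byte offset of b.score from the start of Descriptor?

48

Record: state at 0 (size 1, align 1) → ends 1; score at 1 (size 1, align 1) → ends 2; pad 2 to align 4 for vy; vy at 4 (size 4, align 4) → ends 8; target at 8 (size 8, align 8) → ends 16; x at 16 (size 2, align 2) → ends 18; tail pad 6 to reach multiple of 8; total 24 bytes, alignment 8
a at 0 (size 1, align 1) → ends 1
f at 1 (size 8, align 1) → ends 9
h at 9 (size 8, align 1) → ends 17
g at 17 (size 8, align 1) → ends 25
d at 25 (size 8, align 1) → ends 33
c at 33 (size 6, align 1) → ends 39
e at 39 (size 8, align 1) → ends 47
b at 47 (size 24, align 1) → ends 71
within Record: score at 1
47 + 1 = 48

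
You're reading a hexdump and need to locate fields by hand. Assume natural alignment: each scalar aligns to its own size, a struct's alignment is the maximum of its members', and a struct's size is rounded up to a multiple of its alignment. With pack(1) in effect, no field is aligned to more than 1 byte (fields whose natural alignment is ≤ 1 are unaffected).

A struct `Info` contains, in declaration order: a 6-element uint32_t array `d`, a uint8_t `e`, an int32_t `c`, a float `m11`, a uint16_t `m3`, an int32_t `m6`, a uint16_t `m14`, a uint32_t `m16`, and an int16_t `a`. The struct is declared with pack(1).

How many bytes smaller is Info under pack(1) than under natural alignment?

natural layout:
  d at 0 (size 24, align 4) → ends 24
  e at 24 (size 1, align 1) → ends 25
  pad 3 to align 4 for c
  c at 28 (size 4, align 4) → ends 32
  m11 at 32 (size 4, align 4) → ends 36
  m3 at 36 (size 2, align 2) → ends 38
  pad 2 to align 4 for m6
  m6 at 40 (size 4, align 4) → ends 44
  m14 at 44 (size 2, align 2) → ends 46
  pad 2 to align 4 for m16
  m16 at 48 (size 4, align 4) → ends 52
  a at 52 (size 2, align 2) → ends 54
  tail pad 2 to reach multiple of 4
  total 56 bytes, alignment 4
packed(1) layout:
  d at 0 (size 24, align 1) → ends 24
  e at 24 (size 1, align 1) → ends 25
  c at 25 (size 4, align 1) → ends 29
  m11 at 29 (size 4, align 1) → ends 33
  m3 at 33 (size 2, align 1) → ends 35
  m6 at 35 (size 4, align 1) → ends 39
  m14 at 39 (size 2, align 1) → ends 41
  m16 at 41 (size 4, align 1) → ends 45
  a at 45 (size 2, align 1) → ends 47
  total 47 bytes, alignment 1
56 − 47 = 9

9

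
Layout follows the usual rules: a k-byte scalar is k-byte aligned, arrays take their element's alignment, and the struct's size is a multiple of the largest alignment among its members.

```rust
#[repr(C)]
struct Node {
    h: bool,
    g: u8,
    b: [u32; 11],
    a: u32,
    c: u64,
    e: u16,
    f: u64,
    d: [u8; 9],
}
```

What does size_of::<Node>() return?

h at 0 (size 1, align 1) → ends 1
g at 1 (size 1, align 1) → ends 2
pad 2 to align 4 for b
b at 4 (size 44, align 4) → ends 48
a at 48 (size 4, align 4) → ends 52
pad 4 to align 8 for c
c at 56 (size 8, align 8) → ends 64
e at 64 (size 2, align 2) → ends 66
pad 6 to align 8 for f
f at 72 (size 8, align 8) → ends 80
d at 80 (size 9, align 1) → ends 89
tail pad 7 to reach multiple of 8
total 96 bytes, alignment 8

96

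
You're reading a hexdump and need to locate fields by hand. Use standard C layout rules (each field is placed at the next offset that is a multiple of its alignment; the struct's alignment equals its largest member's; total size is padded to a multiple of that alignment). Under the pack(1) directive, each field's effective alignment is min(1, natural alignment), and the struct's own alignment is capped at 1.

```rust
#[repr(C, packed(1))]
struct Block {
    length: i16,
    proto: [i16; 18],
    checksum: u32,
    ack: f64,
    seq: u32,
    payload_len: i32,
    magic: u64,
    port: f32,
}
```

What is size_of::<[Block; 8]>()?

560

length at 0 (size 2, align 1) → ends 2
proto at 2 (size 36, align 1) → ends 38
checksum at 38 (size 4, align 1) → ends 42
ack at 42 (size 8, align 1) → ends 50
seq at 50 (size 4, align 1) → ends 54
payload_len at 54 (size 4, align 1) → ends 58
magic at 58 (size 8, align 1) → ends 66
port at 66 (size 4, align 1) → ends 70
total 70 bytes, alignment 1
array of 8: 8 × 70 = 560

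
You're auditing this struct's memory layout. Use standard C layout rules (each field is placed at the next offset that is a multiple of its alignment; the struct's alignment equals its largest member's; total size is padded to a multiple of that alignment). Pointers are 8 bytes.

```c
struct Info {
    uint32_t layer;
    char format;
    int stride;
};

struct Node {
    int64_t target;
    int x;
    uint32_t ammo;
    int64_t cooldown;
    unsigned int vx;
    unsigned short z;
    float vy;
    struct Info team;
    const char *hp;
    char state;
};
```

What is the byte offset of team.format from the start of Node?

40

Info: layer at 0 (size 4, align 4) → ends 4; format at 4 (size 1, align 1) → ends 5; pad 3 to align 4 for stride; stride at 8 (size 4, align 4) → ends 12; total 12 bytes, alignment 4
target at 0 (size 8, align 8) → ends 8
x at 8 (size 4, align 4) → ends 12
ammo at 12 (size 4, align 4) → ends 16
cooldown at 16 (size 8, align 8) → ends 24
vx at 24 (size 4, align 4) → ends 28
z at 28 (size 2, align 2) → ends 30
pad 2 to align 4 for vy
vy at 32 (size 4, align 4) → ends 36
team at 36 (size 12, align 4) → ends 48
within Info: format at 4
36 + 4 = 40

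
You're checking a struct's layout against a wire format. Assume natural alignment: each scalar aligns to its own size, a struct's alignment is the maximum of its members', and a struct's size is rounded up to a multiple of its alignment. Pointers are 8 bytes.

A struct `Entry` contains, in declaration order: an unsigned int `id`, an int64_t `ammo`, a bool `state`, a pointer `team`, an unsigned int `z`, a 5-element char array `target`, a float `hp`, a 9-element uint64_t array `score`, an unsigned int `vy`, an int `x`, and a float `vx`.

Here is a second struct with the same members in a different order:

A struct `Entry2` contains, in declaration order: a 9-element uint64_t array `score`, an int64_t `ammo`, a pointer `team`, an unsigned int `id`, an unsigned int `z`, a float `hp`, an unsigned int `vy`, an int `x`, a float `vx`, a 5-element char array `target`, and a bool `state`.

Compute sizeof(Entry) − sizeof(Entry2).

id at 0 (size 4, align 4) → ends 4
pad 4 to align 8 for ammo
ammo at 8 (size 8, align 8) → ends 16
state at 16 (size 1, align 1) → ends 17
pad 7 to align 8 for team
team at 24 (size 8, align 8) → ends 32
z at 32 (size 4, align 4) → ends 36
target at 36 (size 5, align 1) → ends 41
pad 3 to align 4 for hp
hp at 44 (size 4, align 4) → ends 48
score at 48 (size 72, align 8) → ends 120
vy at 120 (size 4, align 4) → ends 124
x at 124 (size 4, align 4) → ends 128
vx at 128 (size 4, align 4) → ends 132
tail pad 4 to reach multiple of 8
total 136 bytes, alignment 8
— Entry2 —
score at 0 (size 72, align 8) → ends 72
ammo at 72 (size 8, align 8) → ends 80
team at 80 (size 8, align 8) → ends 88
id at 88 (size 4, align 4) → ends 92
z at 92 (size 4, align 4) → ends 96
hp at 96 (size 4, align 4) → ends 100
vy at 100 (size 4, align 4) → ends 104
x at 104 (size 4, align 4) → ends 108
vx at 108 (size 4, align 4) → ends 112
target at 112 (size 5, align 1) → ends 117
state at 117 (size 1, align 1) → ends 118
tail pad 2 to reach multiple of 8
total 120 bytes, alignment 8
136 − 120 = 16

16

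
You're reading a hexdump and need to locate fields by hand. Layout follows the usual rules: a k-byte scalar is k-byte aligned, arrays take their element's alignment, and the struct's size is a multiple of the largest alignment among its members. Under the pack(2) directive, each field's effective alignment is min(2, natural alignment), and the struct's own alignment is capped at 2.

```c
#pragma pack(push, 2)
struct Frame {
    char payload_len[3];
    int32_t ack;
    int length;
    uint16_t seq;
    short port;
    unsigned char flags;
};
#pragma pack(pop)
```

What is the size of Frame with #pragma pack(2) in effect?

0..3  payload_len  (3B, 1-aligned)
3..4  -- padding (1B)
4..8  ack  (4B, 2-aligned)
8..12  length  (4B, 2-aligned)
12..14  seq  (2B, 2-aligned)
14..16  port  (2B, 2-aligned)
16..17  flags  (1B, 1-aligned)
17..18  -- tail padding (1B)
sizeof = 18, alignof = 2

18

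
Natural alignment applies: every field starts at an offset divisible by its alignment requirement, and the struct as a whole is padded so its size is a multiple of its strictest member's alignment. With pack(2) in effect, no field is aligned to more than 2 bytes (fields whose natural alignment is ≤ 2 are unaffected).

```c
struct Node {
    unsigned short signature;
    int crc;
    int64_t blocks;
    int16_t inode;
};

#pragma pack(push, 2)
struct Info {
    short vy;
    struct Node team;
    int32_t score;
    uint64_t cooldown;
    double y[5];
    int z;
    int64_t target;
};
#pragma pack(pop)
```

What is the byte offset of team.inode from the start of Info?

18

Node: 0..2  signature  (2B, 2-aligned); 2..4  -- padding (2B); 4..8  crc  (4B, 4-aligned); 8..16  blocks  (8B, 8-aligned); 16..18  inode  (2B, 2-aligned); 18..24  -- tail padding (6B); sizeof = 24, alignof = 8
0..2  vy  (2B, 2-aligned)
2..26  team  (24B, 2-aligned)
within Node: inode at 16
2 + 16 = 18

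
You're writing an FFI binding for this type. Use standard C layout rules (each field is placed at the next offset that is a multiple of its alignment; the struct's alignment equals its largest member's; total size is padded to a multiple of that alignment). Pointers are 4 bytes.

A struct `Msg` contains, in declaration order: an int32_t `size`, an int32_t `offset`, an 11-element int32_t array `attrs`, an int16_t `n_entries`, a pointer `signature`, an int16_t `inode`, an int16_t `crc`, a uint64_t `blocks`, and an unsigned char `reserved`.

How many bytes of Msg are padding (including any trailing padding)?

0..4  size  (4B, 4-aligned)
4..8  offset  (4B, 4-aligned)
8..52  attrs  (44B, 4-aligned)
52..54  n_entries  (2B, 2-aligned)
54..56  -- padding (2B)
56..60  signature  (4B, 4-aligned)
60..62  inode  (2B, 2-aligned)
62..64  crc  (2B, 2-aligned)
64..72  blocks  (8B, 8-aligned)
72..73  reserved  (1B, 1-aligned)
73..80  -- tail padding (7B)
sizeof = 80, alignof = 8
data bytes 71, size 80 → padding 9

9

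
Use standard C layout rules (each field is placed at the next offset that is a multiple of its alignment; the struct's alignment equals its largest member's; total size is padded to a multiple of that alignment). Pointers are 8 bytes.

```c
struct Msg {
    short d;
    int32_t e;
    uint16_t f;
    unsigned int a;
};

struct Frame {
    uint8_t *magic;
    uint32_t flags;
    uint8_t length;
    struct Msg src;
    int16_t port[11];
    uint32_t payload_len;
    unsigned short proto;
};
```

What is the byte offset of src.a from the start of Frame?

28

Msg: d at 0 (size 2, align 2) → ends 2; pad 2 to align 4 for e; e at 4 (size 4, align 4) → ends 8; f at 8 (size 2, align 2) → ends 10; pad 2 to align 4 for a; a at 12 (size 4, align 4) → ends 16; total 16 bytes, alignment 4
magic at 0 (size 8, align 8) → ends 8
flags at 8 (size 4, align 4) → ends 12
length at 12 (size 1, align 1) → ends 13
pad 3 to align 4 for src
src at 16 (size 16, align 4) → ends 32
within Msg: a at 12
16 + 12 = 28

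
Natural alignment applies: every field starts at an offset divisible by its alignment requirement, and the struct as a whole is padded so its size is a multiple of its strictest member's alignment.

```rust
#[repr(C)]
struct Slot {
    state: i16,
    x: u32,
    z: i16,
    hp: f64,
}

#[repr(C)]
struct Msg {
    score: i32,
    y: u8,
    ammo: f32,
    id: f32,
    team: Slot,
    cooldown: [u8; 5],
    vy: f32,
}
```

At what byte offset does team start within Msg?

16

Slot: 0..2  state  (2B, 2-aligned); 2..4  -- padding (2B); 4..8  x  (4B, 4-aligned); 8..10  z  (2B, 2-aligned); 10..16  -- padding (6B); 16..24  hp  (8B, 8-aligned); sizeof = 24, alignof = 8
0..4  score  (4B, 4-aligned)
4..5  y  (1B, 1-aligned)
5..8  -- padding (3B)
8..12  ammo  (4B, 4-aligned)
12..16  id  (4B, 4-aligned)
16..40  team  (24B, 8-aligned)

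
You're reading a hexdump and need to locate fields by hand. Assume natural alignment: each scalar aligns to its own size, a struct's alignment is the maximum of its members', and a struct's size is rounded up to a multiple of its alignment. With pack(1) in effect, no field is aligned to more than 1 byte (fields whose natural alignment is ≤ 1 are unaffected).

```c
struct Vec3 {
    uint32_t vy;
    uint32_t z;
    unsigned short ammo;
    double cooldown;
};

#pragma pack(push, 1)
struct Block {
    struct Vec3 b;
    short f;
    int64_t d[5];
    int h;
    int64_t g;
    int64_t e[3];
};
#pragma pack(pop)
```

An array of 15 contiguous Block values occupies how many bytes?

Vec3: @0: vy [4B, align 4] → 4; @4: z [4B, align 4] → 8; @8: ammo [2B, align 2] → 10; +6 pad (align 8); @16: cooldown [8B, align 8] → 24; size 24, align 8
@0: b [24B, align 1] → 24
@24: f [2B, align 1] → 26
@26: d [40B, align 1] → 66
@66: h [4B, align 1] → 70
@70: g [8B, align 1] → 78
@78: e [24B, align 1] → 102
size 102, align 1
array of 15: 15 × 102 = 1530

1530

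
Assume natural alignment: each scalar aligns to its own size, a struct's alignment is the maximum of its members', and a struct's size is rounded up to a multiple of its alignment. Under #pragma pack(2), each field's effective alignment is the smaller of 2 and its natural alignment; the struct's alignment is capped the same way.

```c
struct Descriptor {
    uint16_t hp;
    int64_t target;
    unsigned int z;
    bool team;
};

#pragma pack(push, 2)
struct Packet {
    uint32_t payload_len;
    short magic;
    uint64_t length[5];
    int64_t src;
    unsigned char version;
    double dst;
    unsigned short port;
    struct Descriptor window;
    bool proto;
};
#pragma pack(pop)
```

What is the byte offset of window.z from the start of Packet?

82

Descriptor: 0..2  hp  (2B, 2-aligned); 2..8  -- padding (6B); 8..16  target  (8B, 8-aligned); 16..20  z  (4B, 4-aligned); 20..21  team  (1B, 1-aligned); 21..24  -- tail padding (3B); sizeof = 24, alignof = 8
0..4  payload_len  (4B, 2-aligned)
4..6  magic  (2B, 2-aligned)
6..46  length  (40B, 2-aligned)
46..54  src  (8B, 2-aligned)
54..55  version  (1B, 1-aligned)
55..56  -- padding (1B)
56..64  dst  (8B, 2-aligned)
64..66  port  (2B, 2-aligned)
66..90  window  (24B, 2-aligned)
within Descriptor: z at 16
66 + 16 = 82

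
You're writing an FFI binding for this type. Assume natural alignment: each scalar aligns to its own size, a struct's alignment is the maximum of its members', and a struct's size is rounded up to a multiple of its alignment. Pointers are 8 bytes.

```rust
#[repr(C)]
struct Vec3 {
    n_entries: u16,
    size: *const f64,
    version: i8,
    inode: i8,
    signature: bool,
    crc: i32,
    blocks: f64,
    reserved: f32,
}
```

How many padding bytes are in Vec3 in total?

@0: n_entries [2B, align 2] → 2
+6 pad (align 8)
@8: size [8B, align 8] → 16
@16: version [1B, align 1] → 17
@17: inode [1B, align 1] → 18
@18: signature [1B, align 1] → 19
+1 pad (align 4)
@20: crc [4B, align 4] → 24
@24: blocks [8B, align 8] → 32
@32: reserved [4B, align 4] → 36
+4 tail pad (align 8)
size 40, align 8
data bytes 29, size 40 → padding 11

11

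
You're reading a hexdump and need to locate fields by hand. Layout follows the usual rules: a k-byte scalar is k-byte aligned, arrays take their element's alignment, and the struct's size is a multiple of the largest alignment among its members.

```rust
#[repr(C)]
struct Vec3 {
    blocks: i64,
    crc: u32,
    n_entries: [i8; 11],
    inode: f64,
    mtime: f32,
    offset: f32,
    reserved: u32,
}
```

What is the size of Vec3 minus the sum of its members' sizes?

blocks at 0 (size 8, align 8) → ends 8
crc at 8 (size 4, align 4) → ends 12
n_entries at 12 (size 11, align 1) → ends 23
pad 1 to align 8 for inode
inode at 24 (size 8, align 8) → ends 32
mtime at 32 (size 4, align 4) → ends 36
offset at 36 (size 4, align 4) → ends 40
reserved at 40 (size 4, align 4) → ends 44
tail pad 4 to reach multiple of 8
total 48 bytes, alignment 8
data bytes 43, size 48 → padding 5

5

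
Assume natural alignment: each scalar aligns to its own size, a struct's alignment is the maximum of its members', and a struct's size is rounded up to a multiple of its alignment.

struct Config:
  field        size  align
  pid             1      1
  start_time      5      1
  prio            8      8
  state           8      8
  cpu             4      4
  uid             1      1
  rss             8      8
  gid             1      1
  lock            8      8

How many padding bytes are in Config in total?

0..1  pid  (1B, 1-aligned)
1..6  start_time  (5B, 1-aligned)
6..8  -- padding (2B)
8..16  prio  (8B, 8-aligned)
16..24  state  (8B, 8-aligned)
24..28  cpu  (4B, 4-aligned)
28..29  uid  (1B, 1-aligned)
29..32  -- padding (3B)
32..40  rss  (8B, 8-aligned)
40..41  gid  (1B, 1-aligned)
41..48  -- padding (7B)
48..56  lock  (8B, 8-aligned)
sizeof = 56, alignof = 8
data bytes 44, size 56 → padding 12

12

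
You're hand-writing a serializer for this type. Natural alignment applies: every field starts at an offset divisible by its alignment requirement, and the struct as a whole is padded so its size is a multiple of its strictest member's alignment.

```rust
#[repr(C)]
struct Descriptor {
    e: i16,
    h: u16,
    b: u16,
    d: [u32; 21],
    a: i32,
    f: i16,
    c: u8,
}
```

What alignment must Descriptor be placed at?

4

member alignments: e=2, h=2, b=2, d=4, a=4, f=2, c=1
max = 4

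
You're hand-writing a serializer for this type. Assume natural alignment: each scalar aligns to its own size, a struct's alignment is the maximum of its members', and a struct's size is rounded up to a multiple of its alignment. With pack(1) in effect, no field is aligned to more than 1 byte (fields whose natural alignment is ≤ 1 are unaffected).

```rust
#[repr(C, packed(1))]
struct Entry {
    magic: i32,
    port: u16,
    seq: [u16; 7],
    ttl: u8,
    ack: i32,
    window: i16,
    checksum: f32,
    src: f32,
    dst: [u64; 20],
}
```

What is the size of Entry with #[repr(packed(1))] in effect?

195

magic at 0 (size 4, align 1) → ends 4
port at 4 (size 2, align 1) → ends 6
seq at 6 (size 14, align 1) → ends 20
ttl at 20 (size 1, align 1) → ends 21
ack at 21 (size 4, align 1) → ends 25
window at 25 (size 2, align 1) → ends 27
checksum at 27 (size 4, align 1) → ends 31
src at 31 (size 4, align 1) → ends 35
dst at 35 (size 160, align 1) → ends 195
total 195 bytes, alignment 1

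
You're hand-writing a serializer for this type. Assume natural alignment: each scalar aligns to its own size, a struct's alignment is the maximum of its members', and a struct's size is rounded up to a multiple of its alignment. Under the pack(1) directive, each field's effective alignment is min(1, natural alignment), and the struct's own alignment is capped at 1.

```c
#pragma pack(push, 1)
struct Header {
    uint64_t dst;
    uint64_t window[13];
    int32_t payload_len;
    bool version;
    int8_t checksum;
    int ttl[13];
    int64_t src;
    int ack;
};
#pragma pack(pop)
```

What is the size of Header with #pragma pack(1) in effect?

182

0..8  dst  (8B, 1-aligned)
8..112  window  (104B, 1-aligned)
112..116  payload_len  (4B, 1-aligned)
116..117  version  (1B, 1-aligned)
117..118  checksum  (1B, 1-aligned)
118..170  ttl  (52B, 1-aligned)
170..178  src  (8B, 1-aligned)
178..182  ack  (4B, 1-aligned)
sizeof = 182, alignof = 1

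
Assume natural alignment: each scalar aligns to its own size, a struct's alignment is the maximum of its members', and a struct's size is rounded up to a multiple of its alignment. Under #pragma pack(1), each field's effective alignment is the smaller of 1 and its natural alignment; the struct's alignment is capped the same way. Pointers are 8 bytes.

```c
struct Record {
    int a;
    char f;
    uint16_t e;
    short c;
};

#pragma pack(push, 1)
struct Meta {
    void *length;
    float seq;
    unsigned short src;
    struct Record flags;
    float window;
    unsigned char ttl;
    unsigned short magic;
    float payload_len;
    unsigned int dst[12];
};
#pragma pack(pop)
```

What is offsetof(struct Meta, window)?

26

Record: a at 0 (size 4, align 4) → ends 4; f at 4 (size 1, align 1) → ends 5; pad 1 to align 2 for e; e at 6 (size 2, align 2) → ends 8; c at 8 (size 2, align 2) → ends 10; tail pad 2 to reach multiple of 4; total 12 bytes, alignment 4
length at 0 (size 8, align 1) → ends 8
seq at 8 (size 4, align 1) → ends 12
src at 12 (size 2, align 1) → ends 14
flags at 14 (size 12, align 1) → ends 26
window at 26 (size 4, align 1) → ends 30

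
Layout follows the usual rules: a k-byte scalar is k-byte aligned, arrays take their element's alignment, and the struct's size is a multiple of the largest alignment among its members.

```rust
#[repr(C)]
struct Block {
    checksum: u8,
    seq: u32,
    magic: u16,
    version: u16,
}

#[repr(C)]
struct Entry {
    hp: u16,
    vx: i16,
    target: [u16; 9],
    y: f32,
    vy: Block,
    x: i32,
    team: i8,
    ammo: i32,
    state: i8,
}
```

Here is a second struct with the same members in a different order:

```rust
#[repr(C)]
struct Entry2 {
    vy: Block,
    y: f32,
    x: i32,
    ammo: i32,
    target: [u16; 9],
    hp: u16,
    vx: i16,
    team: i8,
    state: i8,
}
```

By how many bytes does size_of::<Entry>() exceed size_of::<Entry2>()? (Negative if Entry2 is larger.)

8

Block: @0: checksum [1B, align 1] → 1; +3 pad (align 4); @4: seq [4B, align 4] → 8; @8: magic [2B, align 2] → 10; @10: version [2B, align 2] → 12; size 12, align 4
@0: hp [2B, align 2] → 2
@2: vx [2B, align 2] → 4
@4: target [18B, align 2] → 22
+2 pad (align 4)
@24: y [4B, align 4] → 28
@28: vy [12B, align 4] → 40
@40: x [4B, align 4] → 44
@44: team [1B, align 1] → 45
+3 pad (align 4)
@48: ammo [4B, align 4] → 52
@52: state [1B, align 1] → 53
+3 tail pad (align 4)
size 56, align 4
— Entry2 —
@0: vy [12B, align 4] → 12
@12: y [4B, align 4] → 16
@16: x [4B, align 4] → 20
@20: ammo [4B, align 4] → 24
@24: target [18B, align 2] → 42
@42: hp [2B, align 2] → 44
@44: vx [2B, align 2] → 46
@46: team [1B, align 1] → 47
@47: state [1B, align 1] → 48
size 48, align 4
56 − 48 = 8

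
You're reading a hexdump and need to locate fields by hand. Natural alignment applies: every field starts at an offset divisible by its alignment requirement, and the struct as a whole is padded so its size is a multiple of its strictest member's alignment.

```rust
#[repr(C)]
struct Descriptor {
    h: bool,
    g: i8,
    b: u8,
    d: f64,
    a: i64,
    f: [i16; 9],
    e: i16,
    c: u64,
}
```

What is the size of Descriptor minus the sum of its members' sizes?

9

@0: h [1B, align 1] → 1
@1: g [1B, align 1] → 2
@2: b [1B, align 1] → 3
+5 pad (align 8)
@8: d [8B, align 8] → 16
@16: a [8B, align 8] → 24
@24: f [18B, align 2] → 42
@42: e [2B, align 2] → 44
+4 pad (align 8)
@48: c [8B, align 8] → 56
size 56, align 8
data bytes 47, size 56 → padding 9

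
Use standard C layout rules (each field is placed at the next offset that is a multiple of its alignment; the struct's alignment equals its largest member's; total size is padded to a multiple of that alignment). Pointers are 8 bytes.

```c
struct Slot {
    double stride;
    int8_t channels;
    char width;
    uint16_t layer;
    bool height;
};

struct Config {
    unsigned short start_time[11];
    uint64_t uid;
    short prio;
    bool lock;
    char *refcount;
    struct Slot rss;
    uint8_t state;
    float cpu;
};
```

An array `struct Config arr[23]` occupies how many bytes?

Slot: stride at 0 (size 8, align 8) → ends 8; channels at 8 (size 1, align 1) → ends 9; width at 9 (size 1, align 1) → ends 10; layer at 10 (size 2, align 2) → ends 12; height at 12 (size 1, align 1) → ends 13; tail pad 3 to reach multiple of 8; total 16 bytes, alignment 8
start_time at 0 (size 22, align 2) → ends 22
pad 2 to align 8 for uid
uid at 24 (size 8, align 8) → ends 32
prio at 32 (size 2, align 2) → ends 34
lock at 34 (size 1, align 1) → ends 35
pad 5 to align 8 for refcount
refcount at 40 (size 8, align 8) → ends 48
rss at 48 (size 16, align 8) → ends 64
state at 64 (size 1, align 1) → ends 65
pad 3 to align 4 for cpu
cpu at 68 (size 4, align 4) → ends 72
total 72 bytes, alignment 8
array of 23: 23 × 72 = 1656

1656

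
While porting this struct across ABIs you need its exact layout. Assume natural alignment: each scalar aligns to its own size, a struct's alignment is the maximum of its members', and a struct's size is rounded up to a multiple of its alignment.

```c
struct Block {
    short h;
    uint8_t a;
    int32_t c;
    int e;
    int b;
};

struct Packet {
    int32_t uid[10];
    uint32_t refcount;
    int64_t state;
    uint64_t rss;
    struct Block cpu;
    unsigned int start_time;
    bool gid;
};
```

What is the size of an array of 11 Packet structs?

Block: 0..2  h  (2B, 2-aligned); 2..3  a  (1B, 1-aligned); 3..4  -- padding (1B); 4..8  c  (4B, 4-aligned); 8..12  e  (4B, 4-aligned); 12..16  b  (4B, 4-aligned); sizeof = 16, alignof = 4
0..40  uid  (40B, 4-aligned)
40..44  refcount  (4B, 4-aligned)
44..48  -- padding (4B)
48..56  state  (8B, 8-aligned)
56..64  rss  (8B, 8-aligned)
64..80  cpu  (16B, 4-aligned)
80..84  start_time  (4B, 4-aligned)
84..85  gid  (1B, 1-aligned)
85..88  -- tail padding (3B)
sizeof = 88, alignof = 8
array of 11: 11 × 88 = 968

968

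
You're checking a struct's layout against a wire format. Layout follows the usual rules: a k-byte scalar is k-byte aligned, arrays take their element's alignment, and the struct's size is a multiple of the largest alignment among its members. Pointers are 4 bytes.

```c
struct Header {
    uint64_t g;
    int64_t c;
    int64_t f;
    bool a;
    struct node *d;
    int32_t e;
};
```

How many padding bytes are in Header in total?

7

0..8  g  (8B, 8-aligned)
8..16  c  (8B, 8-aligned)
16..24  f  (8B, 8-aligned)
24..25  a  (1B, 1-aligned)
25..28  -- padding (3B)
28..32  d  (4B, 4-aligned)
32..36  e  (4B, 4-aligned)
36..40  -- tail padding (4B)
sizeof = 40, alignof = 8
data bytes 33, size 40 → padding 7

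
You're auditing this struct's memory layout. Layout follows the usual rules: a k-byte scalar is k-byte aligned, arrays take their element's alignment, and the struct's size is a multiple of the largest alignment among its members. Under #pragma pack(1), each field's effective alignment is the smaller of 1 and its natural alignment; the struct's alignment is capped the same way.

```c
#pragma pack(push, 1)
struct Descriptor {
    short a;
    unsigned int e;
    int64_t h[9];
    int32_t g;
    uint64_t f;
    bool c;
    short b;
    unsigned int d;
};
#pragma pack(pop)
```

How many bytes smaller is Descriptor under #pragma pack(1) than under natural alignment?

natural layout:
  @0: a [2B, align 2] → 2
  +2 pad (align 4)
  @4: e [4B, align 4] → 8
  @8: h [72B, align 8] → 80
  @80: g [4B, align 4] → 84
  +4 pad (align 8)
  @88: f [8B, align 8] → 96
  @96: c [1B, align 1] → 97
  +1 pad (align 2)
  @98: b [2B, align 2] → 100
  @100: d [4B, align 4] → 104
  size 104, align 8
packed(1) layout:
  @0: a [2B, align 1] → 2
  @2: e [4B, align 1] → 6
  @6: h [72B, align 1] → 78
  @78: g [4B, align 1] → 82
  @82: f [8B, align 1] → 90
  @90: c [1B, align 1] → 91
  @91: b [2B, align 1] → 93
  @93: d [4B, align 1] → 97
  size 97, align 1
104 − 97 = 7

7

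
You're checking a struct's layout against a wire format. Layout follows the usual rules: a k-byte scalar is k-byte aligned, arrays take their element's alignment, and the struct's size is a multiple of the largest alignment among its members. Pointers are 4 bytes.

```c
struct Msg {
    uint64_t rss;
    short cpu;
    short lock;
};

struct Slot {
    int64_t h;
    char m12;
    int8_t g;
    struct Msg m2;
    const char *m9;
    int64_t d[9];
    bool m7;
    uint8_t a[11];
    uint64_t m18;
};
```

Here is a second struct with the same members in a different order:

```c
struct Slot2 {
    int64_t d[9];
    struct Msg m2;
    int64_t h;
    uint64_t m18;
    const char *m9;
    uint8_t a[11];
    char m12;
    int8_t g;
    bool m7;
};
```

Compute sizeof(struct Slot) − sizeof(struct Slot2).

Msg: rss at 0 (size 8, align 8) → ends 8; cpu at 8 (size 2, align 2) → ends 10; lock at 10 (size 2, align 2) → ends 12; tail pad 4 to reach multiple of 8; total 16 bytes, alignment 8
h at 0 (size 8, align 8) → ends 8
m12 at 8 (size 1, align 1) → ends 9
g at 9 (size 1, align 1) → ends 10
pad 6 to align 8 for m2
m2 at 16 (size 16, align 8) → ends 32
m9 at 32 (size 4, align 4) → ends 36
pad 4 to align 8 for d
d at 40 (size 72, align 8) → ends 112
m7 at 112 (size 1, align 1) → ends 113
a at 113 (size 11, align 1) → ends 124
pad 4 to align 8 for m18
m18 at 128 (size 8, align 8) → ends 136
total 136 bytes, alignment 8
— Slot2 —
d at 0 (size 72, align 8) → ends 72
m2 at 72 (size 16, align 8) → ends 88
h at 88 (size 8, align 8) → ends 96
m18 at 96 (size 8, align 8) → ends 104
m9 at 104 (size 4, align 4) → ends 108
a at 108 (size 11, align 1) → ends 119
m12 at 119 (size 1, align 1) → ends 120
g at 120 (size 1, align 1) → ends 121
m7 at 121 (size 1, align 1) → ends 122
tail pad 6 to reach multiple of 8
total 128 bytes, alignment 8
136 − 128 = 8

8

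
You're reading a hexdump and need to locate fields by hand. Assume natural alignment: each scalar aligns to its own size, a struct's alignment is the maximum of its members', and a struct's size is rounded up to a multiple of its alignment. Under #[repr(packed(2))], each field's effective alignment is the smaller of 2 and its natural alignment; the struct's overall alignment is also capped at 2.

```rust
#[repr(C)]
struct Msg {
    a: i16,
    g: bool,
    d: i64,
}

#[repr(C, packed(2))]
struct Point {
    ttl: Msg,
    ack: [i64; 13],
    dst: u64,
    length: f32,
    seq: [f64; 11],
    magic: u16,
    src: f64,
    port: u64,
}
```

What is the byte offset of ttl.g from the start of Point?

2

Msg: 0..2  a  (2B, 2-aligned); 2..3  g  (1B, 1-aligned); 3..8  -- padding (5B); 8..16  d  (8B, 8-aligned); sizeof = 16, alignof = 8
0..16  ttl  (16B, 2-aligned)
within Msg: g at 2
0 + 2 = 2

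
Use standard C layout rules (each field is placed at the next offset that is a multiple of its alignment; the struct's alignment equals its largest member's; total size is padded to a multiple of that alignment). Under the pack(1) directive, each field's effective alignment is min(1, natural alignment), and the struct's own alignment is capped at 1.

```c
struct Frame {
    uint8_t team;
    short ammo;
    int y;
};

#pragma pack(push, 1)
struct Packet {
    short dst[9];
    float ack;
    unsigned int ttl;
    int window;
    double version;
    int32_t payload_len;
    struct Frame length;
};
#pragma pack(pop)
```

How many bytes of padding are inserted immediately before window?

Frame: team at 0 (size 1, align 1) → ends 1; pad 1 to align 2 for ammo; ammo at 2 (size 2, align 2) → ends 4; y at 4 (size 4, align 4) → ends 8; total 8 bytes, alignment 4
dst at 0 (size 18, align 1) → ends 18
ack at 18 (size 4, align 1) → ends 22
ttl at 22 (size 4, align 1) → ends 26
window at 26 (size 4, align 1) → ends 30

0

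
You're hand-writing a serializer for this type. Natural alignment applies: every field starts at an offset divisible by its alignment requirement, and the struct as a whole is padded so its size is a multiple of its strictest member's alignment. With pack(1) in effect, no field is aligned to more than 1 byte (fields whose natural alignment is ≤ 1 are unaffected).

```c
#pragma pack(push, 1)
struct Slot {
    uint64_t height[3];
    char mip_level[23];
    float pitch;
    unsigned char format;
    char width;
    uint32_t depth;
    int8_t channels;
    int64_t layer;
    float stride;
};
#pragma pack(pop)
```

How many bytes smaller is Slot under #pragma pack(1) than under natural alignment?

10

natural layout:
  @0: height [24B, align 8] → 24
  @24: mip_level [23B, align 1] → 47
  +1 pad (align 4)
  @48: pitch [4B, align 4] → 52
  @52: format [1B, align 1] → 53
  @53: width [1B, align 1] → 54
  +2 pad (align 4)
  @56: depth [4B, align 4] → 60
  @60: channels [1B, align 1] → 61
  +3 pad (align 8)
  @64: layer [8B, align 8] → 72
  @72: stride [4B, align 4] → 76
  +4 tail pad (align 8)
  size 80, align 8
packed(1) layout:
  @0: height [24B, align 1] → 24
  @24: mip_level [23B, align 1] → 47
  @47: pitch [4B, align 1] → 51
  @51: format [1B, align 1] → 52
  @52: width [1B, align 1] → 53
  @53: depth [4B, align 1] → 57
  @57: channels [1B, align 1] → 58
  @58: layer [8B, align 1] → 66
  @66: stride [4B, align 1] → 70
  size 70, align 1
80 − 70 = 10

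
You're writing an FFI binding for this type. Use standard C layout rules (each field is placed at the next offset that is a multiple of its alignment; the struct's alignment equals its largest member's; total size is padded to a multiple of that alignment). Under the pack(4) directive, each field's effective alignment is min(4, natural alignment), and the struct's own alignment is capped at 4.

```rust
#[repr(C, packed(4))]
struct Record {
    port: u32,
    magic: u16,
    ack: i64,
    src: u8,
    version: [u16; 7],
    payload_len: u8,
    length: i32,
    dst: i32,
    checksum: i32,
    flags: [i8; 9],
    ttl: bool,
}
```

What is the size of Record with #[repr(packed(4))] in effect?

60

0..4  port  (4B, 4-aligned)
4..6  magic  (2B, 2-aligned)
6..8  -- padding (2B)
8..16  ack  (8B, 4-aligned)
16..17  src  (1B, 1-aligned)
17..18  -- padding (1B)
18..32  version  (14B, 2-aligned)
32..33  payload_len  (1B, 1-aligned)
33..36  -- padding (3B)
36..40  length  (4B, 4-aligned)
40..44  dst  (4B, 4-aligned)
44..48  checksum  (4B, 4-aligned)
48..57  flags  (9B, 1-aligned)
57..58  ttl  (1B, 1-aligned)
58..60  -- tail padding (2B)
sizeof = 60, alignof = 4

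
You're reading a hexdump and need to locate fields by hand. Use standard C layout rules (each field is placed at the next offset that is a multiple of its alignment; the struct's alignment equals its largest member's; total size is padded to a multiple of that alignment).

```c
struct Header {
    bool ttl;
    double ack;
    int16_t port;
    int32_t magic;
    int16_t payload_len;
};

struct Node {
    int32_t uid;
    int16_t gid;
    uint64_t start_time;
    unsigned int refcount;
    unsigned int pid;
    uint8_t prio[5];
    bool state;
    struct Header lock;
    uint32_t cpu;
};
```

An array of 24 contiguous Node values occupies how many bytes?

1728

Header: ttl at 0 (size 1, align 1) → ends 1; pad 7 to align 8 for ack; ack at 8 (size 8, align 8) → ends 16; port at 16 (size 2, align 2) → ends 18; pad 2 to align 4 for magic; magic at 20 (size 4, align 4) → ends 24; payload_len at 24 (size 2, align 2) → ends 26; tail pad 6 to reach multiple of 8; total 32 bytes, alignment 8
uid at 0 (size 4, align 4) → ends 4
gid at 4 (size 2, align 2) → ends 6
pad 2 to align 8 for start_time
start_time at 8 (size 8, align 8) → ends 16
refcount at 16 (size 4, align 4) → ends 20
pid at 20 (size 4, align 4) → ends 24
prio at 24 (size 5, align 1) → ends 29
state at 29 (size 1, align 1) → ends 30
pad 2 to align 8 for lock
lock at 32 (size 32, align 8) → ends 64
cpu at 64 (size 4, align 4) → ends 68
tail pad 4 to reach multiple of 8
total 72 bytes, alignment 8
array of 24: 24 × 72 = 1728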